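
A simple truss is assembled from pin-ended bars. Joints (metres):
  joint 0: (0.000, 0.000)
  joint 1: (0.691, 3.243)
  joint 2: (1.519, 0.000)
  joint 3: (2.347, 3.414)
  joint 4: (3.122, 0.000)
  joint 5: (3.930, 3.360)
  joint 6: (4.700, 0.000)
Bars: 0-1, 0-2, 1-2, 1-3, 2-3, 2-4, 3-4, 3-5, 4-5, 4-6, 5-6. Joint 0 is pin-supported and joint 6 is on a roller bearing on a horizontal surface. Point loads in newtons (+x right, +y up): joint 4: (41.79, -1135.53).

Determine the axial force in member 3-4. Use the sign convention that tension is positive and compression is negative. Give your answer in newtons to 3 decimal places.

403.239

N=7 nodes, M=11 members, R=3 reactions → 2N=14, M+R=14
member 0 (0-1): L=3.3158, (cx,cy)=(0.2084,0.9780)
member 1 (0-2): L=1.5190, (cx,cy)=(1.0000,0.0000)
member 2 (1-2): L=3.3470, (cx,cy)=(0.2474,-0.9689)
member 3 (1-3): L=1.6648, (cx,cy)=(0.9947,0.1027)
member 4 (2-3): L=3.5130, (cx,cy)=(0.2357,0.9718)
member 5 (2-4): L=1.6030, (cx,cy)=(1.0000,0.0000)
member 6 (3-4): L=3.5009, (cx,cy)=(0.2214,-0.9752)
member 7 (3-5): L=1.5839, (cx,cy)=(0.9994,-0.0341)
member 8 (4-5): L=3.4558, (cx,cy)=(0.2338,0.9723)
member 9 (4-6): L=1.5780, (cx,cy)=(1.0000,0.0000)
member 10 (5-6): L=3.4471, (cx,cy)=(0.2234,-0.9747)
solve A·x = −loads:
  F[0-1] = -389.8066 N (compression)
  F[0-2] = +123.0242 N (tension)
  F[1-2] = +374.9360 N (tension)
  F[1-3] = -174.9122 N (compression)
  F[2-3] = -373.8138 N (compression)
  F[2-4] = +303.8841 N (tension)
  F[3-4] = +403.2387 N (tension)
  F[3-5] = -351.5652 N (compression)
  F[4-5] = +763.4575 N (tension)
  F[4-6] = +172.8563 N (tension)
  F[5-6] = -773.8349 N (compression)
  Rx@0 = -41.7900 N
  Ry@0 = +381.2482 N
  Ry@6 = +754.2818 N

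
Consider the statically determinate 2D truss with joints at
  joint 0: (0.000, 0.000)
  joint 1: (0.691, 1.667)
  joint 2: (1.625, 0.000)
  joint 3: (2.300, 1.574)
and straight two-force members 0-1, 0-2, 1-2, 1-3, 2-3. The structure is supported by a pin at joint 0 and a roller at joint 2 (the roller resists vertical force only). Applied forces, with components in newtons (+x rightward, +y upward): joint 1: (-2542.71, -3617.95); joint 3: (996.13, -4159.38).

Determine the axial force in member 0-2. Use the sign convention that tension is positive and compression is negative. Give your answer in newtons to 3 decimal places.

-719.491

N=4 nodes, M=5 members, R=3 reactions → 2N=8, M+R=8
member 0 (0-1): L=1.8045, (cx,cy)=(0.3829,0.9238)
member 1 (0-2): L=1.6250, (cx,cy)=(1.0000,0.0000)
member 2 (1-2): L=1.9108, (cx,cy)=(0.4888,-0.8724)
member 3 (1-3): L=1.6117, (cx,cy)=(0.9983,-0.0577)
member 4 (2-3): L=1.7126, (cx,cy)=(0.3941,0.9191)
solve A·x = −loads:
  F[0-1] = -2159.9358 N (compression)
  F[0-2] = -719.4914 N (compression)
  F[1-2] = -2039.7006 N (compression)
  F[1-3] = +2717.1434 N (tension)
  F[2-3] = -4355.1188 N (compression)
  Rx@0 = +1546.5800 N
  Ry@0 = +1995.3063 N
  Ry@2 = +5782.0237 N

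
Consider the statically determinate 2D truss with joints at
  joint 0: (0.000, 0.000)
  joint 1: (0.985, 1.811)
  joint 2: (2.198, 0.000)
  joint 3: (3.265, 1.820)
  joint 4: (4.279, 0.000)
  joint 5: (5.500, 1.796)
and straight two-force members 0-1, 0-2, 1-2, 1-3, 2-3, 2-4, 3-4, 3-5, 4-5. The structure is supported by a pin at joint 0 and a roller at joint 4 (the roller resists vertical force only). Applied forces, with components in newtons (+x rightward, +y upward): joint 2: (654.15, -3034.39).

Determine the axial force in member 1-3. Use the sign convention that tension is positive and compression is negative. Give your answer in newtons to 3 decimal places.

N=6 nodes, M=9 members, R=3 reactions → 2N=12, M+R=12
member 0 (0-1): L=2.0615, (cx,cy)=(0.4778,0.8785)
member 1 (0-2): L=2.1980, (cx,cy)=(1.0000,0.0000)
member 2 (1-2): L=2.1797, (cx,cy)=(0.5565,-0.8308)
member 3 (1-3): L=2.2800, (cx,cy)=(1.0000,0.0039)
member 4 (2-3): L=2.1097, (cx,cy)=(0.5058,0.8627)
member 5 (2-4): L=2.0810, (cx,cy)=(1.0000,0.0000)
member 6 (3-4): L=2.0834, (cx,cy)=(0.4867,-0.8736)
member 7 (3-5): L=2.2351, (cx,cy)=(0.9999,-0.0107)
member 8 (4-5): L=2.1717, (cx,cy)=(0.5622,0.8270)
solve A·x = −loads:
  F[0-1] = -1679.8653 N (compression)
  F[0-2] = +1456.7866 N (tension)
  F[1-2] = +1767.6620 N (tension)
  F[1-3] = -1786.3522 N (compression)
  F[2-3] = +1814.9684 N (tension)
  F[2-4] = +868.4071 N (tension)
  F[3-4] = -1784.2680 N (compression)
  F[3-5] = +0.0000 N (tension)
  F[4-5] = -0.0000 N (compression)
  Rx@0 = -654.1500 N
  Ry@0 = +1475.7106 N
  Ry@4 = +1558.6794 N

-1786.352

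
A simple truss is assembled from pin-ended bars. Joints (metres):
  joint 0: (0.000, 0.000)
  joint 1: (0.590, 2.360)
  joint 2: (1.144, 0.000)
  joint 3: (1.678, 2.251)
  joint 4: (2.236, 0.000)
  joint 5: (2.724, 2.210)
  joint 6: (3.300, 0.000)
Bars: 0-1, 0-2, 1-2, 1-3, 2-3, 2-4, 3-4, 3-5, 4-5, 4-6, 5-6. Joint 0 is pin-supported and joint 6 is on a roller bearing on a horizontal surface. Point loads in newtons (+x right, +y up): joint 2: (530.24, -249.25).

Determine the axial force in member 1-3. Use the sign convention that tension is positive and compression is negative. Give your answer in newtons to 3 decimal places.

N=7 nodes, M=11 members, R=3 reactions → 2N=14, M+R=14
member 0 (0-1): L=2.4326, (cx,cy)=(0.2425,0.9701)
member 1 (0-2): L=1.1440, (cx,cy)=(1.0000,0.0000)
member 2 (1-2): L=2.4242, (cx,cy)=(0.2285,-0.9735)
member 3 (1-3): L=1.0934, (cx,cy)=(0.9950,-0.0997)
member 4 (2-3): L=2.3135, (cx,cy)=(0.2308,0.9730)
member 5 (2-4): L=1.0920, (cx,cy)=(1.0000,0.0000)
member 6 (3-4): L=2.3191, (cx,cy)=(0.2406,-0.9706)
member 7 (3-5): L=1.0468, (cx,cy)=(0.9992,-0.0392)
member 8 (4-5): L=2.2632, (cx,cy)=(0.2156,0.9765)
member 9 (4-6): L=1.0640, (cx,cy)=(1.0000,0.0000)
member 10 (5-6): L=2.2838, (cx,cy)=(0.2522,-0.9677)
solve A·x = −loads:
  F[0-1] = -167.8551 N (compression)
  F[0-2] = +570.9508 N (tension)
  F[1-2] = +175.5888 N (tension)
  F[1-3] = -81.2434 N (compression)
  F[2-3] = +80.4812 N (tension)
  F[2-4] = +62.2619 N (tension)
  F[3-4] = -87.3564 N (compression)
  F[3-5] = -41.2750 N (compression)
  F[4-5] = +86.8326 N (tension)
  F[4-6] = +22.5205 N (tension)
  F[5-6] = -89.2932 N (compression)
  Rx@0 = -530.2400 N
  Ry@0 = +162.8433 N
  Ry@6 = +86.4067 N

-81.243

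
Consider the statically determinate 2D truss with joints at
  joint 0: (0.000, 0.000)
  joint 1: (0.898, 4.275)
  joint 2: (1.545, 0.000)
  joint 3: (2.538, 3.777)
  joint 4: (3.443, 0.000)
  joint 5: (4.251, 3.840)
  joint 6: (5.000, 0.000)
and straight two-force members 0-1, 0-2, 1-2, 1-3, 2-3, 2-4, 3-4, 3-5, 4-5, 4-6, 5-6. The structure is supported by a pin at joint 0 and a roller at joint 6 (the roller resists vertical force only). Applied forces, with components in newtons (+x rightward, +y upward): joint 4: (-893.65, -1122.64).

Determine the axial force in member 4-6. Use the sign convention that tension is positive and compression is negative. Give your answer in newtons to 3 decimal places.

N=7 nodes, M=11 members, R=3 reactions → 2N=14, M+R=14
member 0 (0-1): L=4.3683, (cx,cy)=(0.2056,0.9786)
member 1 (0-2): L=1.5450, (cx,cy)=(1.0000,0.0000)
member 2 (1-2): L=4.3237, (cx,cy)=(0.1496,-0.9887)
member 3 (1-3): L=1.7139, (cx,cy)=(0.9569,-0.2906)
member 4 (2-3): L=3.9054, (cx,cy)=(0.2543,0.9671)
member 5 (2-4): L=1.8980, (cx,cy)=(1.0000,0.0000)
member 6 (3-4): L=3.8839, (cx,cy)=(0.2330,-0.9725)
member 7 (3-5): L=1.7142, (cx,cy)=(0.9993,0.0368)
member 8 (4-5): L=3.9241, (cx,cy)=(0.2059,0.9786)
member 9 (4-6): L=1.5570, (cx,cy)=(1.0000,0.0000)
member 10 (5-6): L=3.9124, (cx,cy)=(0.1914,-0.9815)
solve A·x = −loads:
  F[0-1] = -357.2196 N (compression)
  F[0-2] = -820.2156 N (compression)
  F[1-2] = +394.2424 N (tension)
  F[1-3] = -138.4001 N (compression)
  F[2-3] = -403.0499 N (compression)
  F[2-4] = -658.7388 N (compression)
  F[3-4] = +347.5388 N (tension)
  F[3-5] = -316.1057 N (compression)
  F[4-5] = +801.8502 N (tension)
  F[4-6] = +150.7850 N (tension)
  F[5-6] = -787.6181 N (compression)
  Rx@0 = +893.6500 N
  Ry@0 = +349.5901 N
  Ry@6 = +773.0499 N

150.785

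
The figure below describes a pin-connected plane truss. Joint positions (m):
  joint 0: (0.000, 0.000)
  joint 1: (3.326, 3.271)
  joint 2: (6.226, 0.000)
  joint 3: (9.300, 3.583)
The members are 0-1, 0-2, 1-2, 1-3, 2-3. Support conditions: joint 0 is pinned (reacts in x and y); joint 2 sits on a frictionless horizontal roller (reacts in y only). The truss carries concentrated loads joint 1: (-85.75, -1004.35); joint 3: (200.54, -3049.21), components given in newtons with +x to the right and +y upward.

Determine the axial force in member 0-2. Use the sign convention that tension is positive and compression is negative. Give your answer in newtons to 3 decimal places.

-1011.889

N=4 nodes, M=5 members, R=3 reactions → 2N=8, M+R=8
member 0 (0-1): L=4.6649, (cx,cy)=(0.7130,0.7012)
member 1 (0-2): L=6.2260, (cx,cy)=(1.0000,0.0000)
member 2 (1-2): L=4.3714, (cx,cy)=(0.6634,-0.7483)
member 3 (1-3): L=5.9821, (cx,cy)=(0.9986,0.0522)
member 4 (2-3): L=4.7209, (cx,cy)=(0.6511,0.7590)
solve A·x = −loads:
  F[0-1] = +1580.2448 N (tension)
  F[0-2] = -1011.8886 N (compression)
  F[1-2] = -2617.2445 N (compression)
  F[1-3] = +2952.7214 N (tension)
  F[2-3] = -4220.5393 N (compression)
  Rx@0 = -114.7900 N
  Ry@0 = -1108.0474 N
  Ry@2 = +5161.6074 N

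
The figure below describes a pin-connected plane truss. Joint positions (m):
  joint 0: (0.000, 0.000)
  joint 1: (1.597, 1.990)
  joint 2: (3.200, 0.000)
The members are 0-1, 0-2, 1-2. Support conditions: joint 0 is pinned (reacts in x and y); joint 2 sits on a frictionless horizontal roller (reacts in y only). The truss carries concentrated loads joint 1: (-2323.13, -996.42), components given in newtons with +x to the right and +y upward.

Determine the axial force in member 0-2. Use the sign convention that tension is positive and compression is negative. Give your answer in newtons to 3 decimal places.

-763.173

N=3 nodes, M=3 members, R=3 reactions → 2N=6, M+R=6
member 0 (0-1): L=2.5516, (cx,cy)=(0.6259,0.7799)
member 1 (0-2): L=3.2000, (cx,cy)=(1.0000,0.0000)
member 2 (1-2): L=2.5553, (cx,cy)=(0.6273,-0.7788)
solve A·x = −loads:
  F[0-1] = -2492.3845 N (compression)
  F[0-2] = -763.1735 N (compression)
  F[1-2] = +1216.5688 N (tension)
  Rx@0 = +2323.1300 N
  Ry@0 = +1943.8406 N
  Ry@2 = -947.4206 N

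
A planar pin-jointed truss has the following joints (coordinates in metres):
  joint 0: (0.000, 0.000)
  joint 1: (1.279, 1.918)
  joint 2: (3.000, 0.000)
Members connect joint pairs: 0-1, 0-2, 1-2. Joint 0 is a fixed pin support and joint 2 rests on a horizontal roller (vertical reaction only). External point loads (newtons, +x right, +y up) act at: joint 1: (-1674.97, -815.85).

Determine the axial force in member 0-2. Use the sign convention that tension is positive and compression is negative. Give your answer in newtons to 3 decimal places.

N=3 nodes, M=3 members, R=3 reactions → 2N=6, M+R=6
member 0 (0-1): L=2.3053, (cx,cy)=(0.5548,0.8320)
member 1 (0-2): L=3.0000, (cx,cy)=(1.0000,0.0000)
member 2 (1-2): L=2.5769, (cx,cy)=(0.6678,-0.7443)
solve A·x = −loads:
  F[0-1] = -1849.6641 N (compression)
  F[0-2] = -648.7758 N (compression)
  F[1-2] = +971.4407 N (tension)
  Rx@0 = +1674.9700 N
  Ry@0 = +1538.8901 N
  Ry@2 = -723.0401 N

-648.776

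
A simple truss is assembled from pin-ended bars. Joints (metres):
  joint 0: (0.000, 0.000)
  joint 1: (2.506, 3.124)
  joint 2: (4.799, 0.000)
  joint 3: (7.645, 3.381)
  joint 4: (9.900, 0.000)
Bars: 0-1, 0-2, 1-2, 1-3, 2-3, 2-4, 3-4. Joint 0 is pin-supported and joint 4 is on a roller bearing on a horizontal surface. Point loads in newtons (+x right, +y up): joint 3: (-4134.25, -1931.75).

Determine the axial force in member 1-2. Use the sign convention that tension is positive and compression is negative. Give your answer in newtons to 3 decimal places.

N=5 nodes, M=7 members, R=3 reactions → 2N=10, M+R=10
member 0 (0-1): L=4.0049, (cx,cy)=(0.6257,0.7800)
member 1 (0-2): L=4.7990, (cx,cy)=(1.0000,0.0000)
member 2 (1-2): L=3.8752, (cx,cy)=(0.5917,-0.8062)
member 3 (1-3): L=5.1454, (cx,cy)=(0.9988,0.0499)
member 4 (2-3): L=4.4194, (cx,cy)=(0.6440,0.7650)
member 5 (2-4): L=5.1010, (cx,cy)=(1.0000,0.0000)
member 6 (3-4): L=4.0640, (cx,cy)=(0.5549,-0.8319)
solve A·x = −loads:
  F[0-1] = -2374.1334 N (compression)
  F[0-2] = -2648.6839 N (compression)
  F[1-2] = +2127.0036 N (tension)
  F[1-3] = -2747.5656 N (compression)
  F[2-3] = -2241.3006 N (compression)
  F[2-4] = +53.2445 N (tension)
  F[3-4] = -95.9583 N (compression)
  Rx@0 = +4134.2500 N
  Ry@0 = +1851.9187 N
  Ry@4 = +79.8313 N

2127.004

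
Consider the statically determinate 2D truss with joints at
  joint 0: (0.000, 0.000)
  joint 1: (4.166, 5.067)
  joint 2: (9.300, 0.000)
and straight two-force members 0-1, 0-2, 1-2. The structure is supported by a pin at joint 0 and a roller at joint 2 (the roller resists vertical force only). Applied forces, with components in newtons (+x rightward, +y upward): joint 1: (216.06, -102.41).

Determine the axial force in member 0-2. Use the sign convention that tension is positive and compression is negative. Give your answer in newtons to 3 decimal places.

N=3 nodes, M=3 members, R=3 reactions → 2N=6, M+R=6
member 0 (0-1): L=6.5597, (cx,cy)=(0.6351,0.7724)
member 1 (0-2): L=9.3000, (cx,cy)=(1.0000,0.0000)
member 2 (1-2): L=7.2134, (cx,cy)=(0.7117,-0.7024)
solve A·x = −loads:
  F[0-1] = +79.2076 N (tension)
  F[0-2] = +165.7563 N (tension)
  F[1-2] = -232.8902 N (compression)
  Rx@0 = -216.0600 N
  Ry@0 = -61.1831 N
  Ry@2 = +163.5931 N

165.756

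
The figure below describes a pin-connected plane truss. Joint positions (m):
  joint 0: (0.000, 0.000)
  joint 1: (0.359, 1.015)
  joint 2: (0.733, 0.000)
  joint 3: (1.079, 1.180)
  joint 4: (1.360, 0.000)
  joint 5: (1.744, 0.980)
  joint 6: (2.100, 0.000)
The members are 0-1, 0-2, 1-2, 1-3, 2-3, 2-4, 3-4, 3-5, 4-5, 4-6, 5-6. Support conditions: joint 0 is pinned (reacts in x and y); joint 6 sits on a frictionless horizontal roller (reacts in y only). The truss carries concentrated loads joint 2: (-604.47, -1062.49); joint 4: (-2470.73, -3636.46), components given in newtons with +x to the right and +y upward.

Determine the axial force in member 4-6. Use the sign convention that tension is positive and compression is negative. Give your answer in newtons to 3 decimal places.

N=7 nodes, M=11 members, R=3 reactions → 2N=14, M+R=14
member 0 (0-1): L=1.0766, (cx,cy)=(0.3335,0.9428)
member 1 (0-2): L=0.7330, (cx,cy)=(1.0000,0.0000)
member 2 (1-2): L=1.0817, (cx,cy)=(0.3457,-0.9383)
member 3 (1-3): L=0.7387, (cx,cy)=(0.9747,0.2234)
member 4 (2-3): L=1.2297, (cx,cy)=(0.2814,0.9596)
member 5 (2-4): L=0.6270, (cx,cy)=(1.0000,0.0000)
member 6 (3-4): L=1.2130, (cx,cy)=(0.2317,-0.9728)
member 7 (3-5): L=0.6944, (cx,cy)=(0.9576,-0.2880)
member 8 (4-5): L=1.0525, (cx,cy)=(0.3648,0.9311)
member 9 (4-6): L=0.7400, (cx,cy)=(1.0000,0.0000)
member 10 (5-6): L=1.0427, (cx,cy)=(0.3414,-0.9399)
solve A·x = −loads:
  F[0-1] = -2092.8280 N (compression)
  F[0-2] = -2377.3430 N (compression)
  F[1-2] = +1781.8328 N (tension)
  F[1-3] = -1347.9828 N (compression)
  F[2-3] = -635.1120 N (compression)
  F[2-4] = -978.1037 N (compression)
  F[3-4] = +1505.2938 N (tension)
  F[3-5] = -1922.8128 N (compression)
  F[4-5] = +2332.9113 N (tension)
  F[4-6] = +990.2250 N (tension)
  F[5-6] = -2900.1859 N (compression)
  Rx@0 = +3075.2000 N
  Ry@0 = +1973.0496 N
  Ry@6 = +2725.9004 N

990.225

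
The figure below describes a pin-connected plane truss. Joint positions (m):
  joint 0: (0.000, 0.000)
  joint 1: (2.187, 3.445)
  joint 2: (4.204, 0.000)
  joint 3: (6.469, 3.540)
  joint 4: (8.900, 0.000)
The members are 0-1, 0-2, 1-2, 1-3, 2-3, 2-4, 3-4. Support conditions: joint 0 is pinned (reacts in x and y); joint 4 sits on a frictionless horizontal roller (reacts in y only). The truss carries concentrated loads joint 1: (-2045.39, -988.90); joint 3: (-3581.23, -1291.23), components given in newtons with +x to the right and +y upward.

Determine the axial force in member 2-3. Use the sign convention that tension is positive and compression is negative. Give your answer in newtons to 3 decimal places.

N=5 nodes, M=7 members, R=3 reactions → 2N=10, M+R=10
member 0 (0-1): L=4.0806, (cx,cy)=(0.5360,0.8442)
member 1 (0-2): L=4.2040, (cx,cy)=(1.0000,0.0000)
member 2 (1-2): L=3.9920, (cx,cy)=(0.5053,-0.8630)
member 3 (1-3): L=4.2831, (cx,cy)=(0.9998,0.0222)
member 4 (2-3): L=4.2026, (cx,cy)=(0.5390,0.8423)
member 5 (2-4): L=4.6960, (cx,cy)=(1.0000,0.0000)
member 6 (3-4): L=4.2943, (cx,cy)=(0.5661,-0.8243)
solve A·x = −loads:
  F[0-1] = -3926.2984 N (compression)
  F[0-2] = -3522.2989 N (compression)
  F[1-2] = +2659.1304 N (tension)
  F[1-3] = -1402.8193 N (compression)
  F[2-3] = -2724.2656 N (compression)
  F[2-4] = -710.5063 N (compression)
  F[3-4] = +1255.1032 N (tension)
  Rx@0 = +5626.6200 N
  Ry@0 = +3314.7628 N
  Ry@4 = -1034.6328 N

-2724.266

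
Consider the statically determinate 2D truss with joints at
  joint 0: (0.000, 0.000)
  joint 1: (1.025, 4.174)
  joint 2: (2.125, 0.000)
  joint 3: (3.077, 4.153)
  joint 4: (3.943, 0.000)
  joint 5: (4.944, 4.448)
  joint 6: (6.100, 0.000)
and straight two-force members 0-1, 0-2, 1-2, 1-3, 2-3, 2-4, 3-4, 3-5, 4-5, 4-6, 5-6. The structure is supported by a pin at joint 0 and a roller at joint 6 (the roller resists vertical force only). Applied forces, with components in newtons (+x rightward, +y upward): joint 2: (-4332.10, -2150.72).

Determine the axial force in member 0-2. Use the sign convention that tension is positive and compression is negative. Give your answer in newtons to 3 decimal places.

N=7 nodes, M=11 members, R=3 reactions → 2N=14, M+R=14
member 0 (0-1): L=4.2980, (cx,cy)=(0.2385,0.9711)
member 1 (0-2): L=2.1250, (cx,cy)=(1.0000,0.0000)
member 2 (1-2): L=4.3165, (cx,cy)=(0.2548,-0.9670)
member 3 (1-3): L=2.0521, (cx,cy)=(0.9999,-0.0102)
member 4 (2-3): L=4.2607, (cx,cy)=(0.2234,0.9747)
member 5 (2-4): L=1.8180, (cx,cy)=(1.0000,0.0000)
member 6 (3-4): L=4.2423, (cx,cy)=(0.2041,-0.9789)
member 7 (3-5): L=1.8902, (cx,cy)=(0.9877,0.1561)
member 8 (4-5): L=4.5592, (cx,cy)=(0.2196,0.9756)
member 9 (4-6): L=2.1570, (cx,cy)=(1.0000,0.0000)
member 10 (5-6): L=4.5958, (cx,cy)=(0.2515,-0.9678)
solve A·x = −loads:
  F[0-1] = -1443.1327 N (compression)
  F[0-2] = -3987.9383 N (compression)
  F[1-2] = +1456.9164 N (tension)
  F[1-3] = -715.4731 N (compression)
  F[2-3] = +761.1475 N (tension)
  F[2-4] = +545.3674 N (tension)
  F[3-4] = -826.1474 N (compression)
  F[3-5] = -381.3971 N (compression)
  F[4-5] = +828.9781 N (tension)
  F[4-6] = +194.7180 N (tension)
  F[5-6] = -774.1156 N (compression)
  Rx@0 = +4332.1000 N
  Ry@0 = +1401.4938 N
  Ry@6 = +749.2262 N

-3987.938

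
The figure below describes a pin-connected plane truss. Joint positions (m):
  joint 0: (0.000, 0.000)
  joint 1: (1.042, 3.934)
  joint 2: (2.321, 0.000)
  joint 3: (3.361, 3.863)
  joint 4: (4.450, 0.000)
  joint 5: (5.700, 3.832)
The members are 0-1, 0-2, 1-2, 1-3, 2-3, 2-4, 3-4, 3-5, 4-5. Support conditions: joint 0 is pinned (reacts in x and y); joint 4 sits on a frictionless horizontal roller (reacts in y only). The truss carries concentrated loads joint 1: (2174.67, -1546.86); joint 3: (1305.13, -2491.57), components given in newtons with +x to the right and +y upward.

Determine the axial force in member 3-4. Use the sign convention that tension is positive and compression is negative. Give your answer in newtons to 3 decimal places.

N=6 nodes, M=9 members, R=3 reactions → 2N=12, M+R=12
member 0 (0-1): L=4.0697, (cx,cy)=(0.2560,0.9667)
member 1 (0-2): L=2.3210, (cx,cy)=(1.0000,0.0000)
member 2 (1-2): L=4.1367, (cx,cy)=(0.3092,-0.9510)
member 3 (1-3): L=2.3201, (cx,cy)=(0.9995,-0.0306)
member 4 (2-3): L=4.0005, (cx,cy)=(0.2600,0.9656)
member 5 (2-4): L=2.1290, (cx,cy)=(1.0000,0.0000)
member 6 (3-4): L=4.0136, (cx,cy)=(0.2713,-0.9625)
member 7 (3-5): L=2.3392, (cx,cy)=(0.9999,-0.0133)
member 8 (4-5): L=4.0307, (cx,cy)=(0.3101,0.9507)
solve A·x = −loads:
  F[0-1] = +1304.5769 N (tension)
  F[0-2] = +3145.7746 N (tension)
  F[1-2] = -2922.4543 N (compression)
  F[1-3] = -937.5063 N (compression)
  F[2-3] = +2878.2185 N (tension)
  F[2-4] = +1493.9625 N (tension)
  F[3-4] = -5506.0726 N (compression)
  F[3-5] = -0.0000 N (compression)
  F[4-5] = +0.0000 N (tension)
  Rx@0 = -3479.8000 N
  Ry@0 = -1261.0900 N
  Ry@4 = +5299.5200 N

-5506.073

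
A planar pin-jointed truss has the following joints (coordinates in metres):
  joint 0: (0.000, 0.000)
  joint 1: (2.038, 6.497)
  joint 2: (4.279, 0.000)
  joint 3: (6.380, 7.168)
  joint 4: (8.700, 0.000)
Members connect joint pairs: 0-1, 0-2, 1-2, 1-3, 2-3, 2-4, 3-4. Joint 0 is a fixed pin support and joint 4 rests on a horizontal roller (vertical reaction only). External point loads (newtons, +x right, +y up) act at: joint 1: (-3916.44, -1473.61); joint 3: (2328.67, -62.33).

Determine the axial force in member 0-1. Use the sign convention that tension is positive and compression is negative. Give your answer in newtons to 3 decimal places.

-2254.500

N=5 nodes, M=7 members, R=3 reactions → 2N=10, M+R=10
member 0 (0-1): L=6.8091, (cx,cy)=(0.2993,0.9542)
member 1 (0-2): L=4.2790, (cx,cy)=(1.0000,0.0000)
member 2 (1-2): L=6.8726, (cx,cy)=(0.3261,-0.9453)
member 3 (1-3): L=4.3935, (cx,cy)=(0.9883,0.1527)
member 4 (2-3): L=7.4696, (cx,cy)=(0.2813,0.9596)
member 5 (2-4): L=4.4210, (cx,cy)=(1.0000,0.0000)
member 6 (3-4): L=7.5341, (cx,cy)=(0.3079,-0.9514)
solve A·x = −loads:
  F[0-1] = -2254.5002 N (compression)
  F[0-2] = -912.9905 N (compression)
  F[1-2] = +1183.5446 N (tension)
  F[1-3] = +2889.6339 N (tension)
  F[2-3] = -1165.9280 N (compression)
  F[2-4] = -199.1191 N (compression)
  F[3-4] = +646.6305 N (tension)
  Rx@0 = +1587.7700 N
  Ry@0 = +2151.1494 N
  Ry@4 = -615.2094 N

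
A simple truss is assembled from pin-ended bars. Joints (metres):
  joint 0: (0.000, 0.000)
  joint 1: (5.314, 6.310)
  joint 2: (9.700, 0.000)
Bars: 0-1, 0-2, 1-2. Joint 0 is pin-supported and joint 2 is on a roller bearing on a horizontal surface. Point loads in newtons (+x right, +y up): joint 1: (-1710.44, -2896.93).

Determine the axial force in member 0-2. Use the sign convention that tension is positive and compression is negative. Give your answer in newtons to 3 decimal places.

N=3 nodes, M=3 members, R=3 reactions → 2N=6, M+R=6
member 0 (0-1): L=8.2495, (cx,cy)=(0.6442,0.7649)
member 1 (0-2): L=9.7000, (cx,cy)=(1.0000,0.0000)
member 2 (1-2): L=7.6846, (cx,cy)=(0.5708,-0.8211)
solve A·x = −loads:
  F[0-1] = -3167.1881 N (compression)
  F[0-2] = +329.7300 N (tension)
  F[1-2] = -577.7117 N (compression)
  Rx@0 = +1710.4400 N
  Ry@0 = +2422.5579 N
  Ry@2 = +474.3721 N

329.730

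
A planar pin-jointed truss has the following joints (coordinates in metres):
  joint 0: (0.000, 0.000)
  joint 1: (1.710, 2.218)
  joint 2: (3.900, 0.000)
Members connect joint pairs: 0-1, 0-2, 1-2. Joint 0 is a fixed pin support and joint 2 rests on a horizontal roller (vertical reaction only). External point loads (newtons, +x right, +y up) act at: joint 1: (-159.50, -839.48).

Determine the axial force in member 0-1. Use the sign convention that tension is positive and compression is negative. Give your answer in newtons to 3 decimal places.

-709.772

N=3 nodes, M=3 members, R=3 reactions → 2N=6, M+R=6
member 0 (0-1): L=2.8006, (cx,cy)=(0.6106,0.7920)
member 1 (0-2): L=3.9000, (cx,cy)=(1.0000,0.0000)
member 2 (1-2): L=3.1170, (cx,cy)=(0.7026,-0.7116)
solve A·x = −loads:
  F[0-1] = -709.7719 N (compression)
  F[0-2] = +273.8677 N (tension)
  F[1-2] = -389.7912 N (compression)
  Rx@0 = +159.5000 N
  Ry@0 = +562.1108 N
  Ry@2 = +277.3692 N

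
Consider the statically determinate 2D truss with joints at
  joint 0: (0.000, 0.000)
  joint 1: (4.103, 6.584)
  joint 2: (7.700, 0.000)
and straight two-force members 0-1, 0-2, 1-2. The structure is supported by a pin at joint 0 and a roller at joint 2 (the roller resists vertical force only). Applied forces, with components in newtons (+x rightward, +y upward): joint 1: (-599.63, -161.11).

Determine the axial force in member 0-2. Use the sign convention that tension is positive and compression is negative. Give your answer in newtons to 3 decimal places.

N=3 nodes, M=3 members, R=3 reactions → 2N=6, M+R=6
member 0 (0-1): L=7.7578, (cx,cy)=(0.5289,0.8487)
member 1 (0-2): L=7.7000, (cx,cy)=(1.0000,0.0000)
member 2 (1-2): L=7.5025, (cx,cy)=(0.4794,-0.8776)
solve A·x = −loads:
  F[0-1] = -692.8113 N (compression)
  F[0-2] = -233.2117 N (compression)
  F[1-2] = +486.4248 N (tension)
  Rx@0 = +599.6300 N
  Ry@0 = +587.9840 N
  Ry@2 = -426.8740 N

-233.212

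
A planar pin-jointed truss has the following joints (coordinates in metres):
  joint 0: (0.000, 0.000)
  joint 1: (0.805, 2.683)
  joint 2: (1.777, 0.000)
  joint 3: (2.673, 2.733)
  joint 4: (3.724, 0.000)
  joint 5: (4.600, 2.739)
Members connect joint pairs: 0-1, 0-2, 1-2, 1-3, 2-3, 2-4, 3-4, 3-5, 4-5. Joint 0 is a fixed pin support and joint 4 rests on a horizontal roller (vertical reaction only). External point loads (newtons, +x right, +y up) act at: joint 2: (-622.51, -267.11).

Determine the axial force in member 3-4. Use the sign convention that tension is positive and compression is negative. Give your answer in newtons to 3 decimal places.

-136.558

N=6 nodes, M=9 members, R=3 reactions → 2N=12, M+R=12
member 0 (0-1): L=2.8012, (cx,cy)=(0.2874,0.9578)
member 1 (0-2): L=1.7770, (cx,cy)=(1.0000,0.0000)
member 2 (1-2): L=2.8536, (cx,cy)=(0.3406,-0.9402)
member 3 (1-3): L=1.8687, (cx,cy)=(0.9996,0.0268)
member 4 (2-3): L=2.8761, (cx,cy)=(0.3115,0.9502)
member 5 (2-4): L=1.9470, (cx,cy)=(1.0000,0.0000)
member 6 (3-4): L=2.9281, (cx,cy)=(0.3589,-0.9334)
member 7 (3-5): L=1.9270, (cx,cy)=(1.0000,0.0031)
member 8 (4-5): L=2.8757, (cx,cy)=(0.3046,0.9525)
solve A·x = −loads:
  F[0-1] = -145.8022 N (compression)
  F[0-2] = -580.6093 N (compression)
  F[1-2] = +145.9259 N (tension)
  F[1-3] = -91.6384 N (compression)
  F[2-3] = +136.7136 N (tension)
  F[2-4] = +49.0152 N (tension)
  F[3-4] = -136.5580 N (compression)
  F[3-5] = -0.0000 N (compression)
  F[4-5] = -0.0000 N (compression)
  Rx@0 = +622.5100 N
  Ry@0 = +139.6518 N
  Ry@4 = +127.4582 N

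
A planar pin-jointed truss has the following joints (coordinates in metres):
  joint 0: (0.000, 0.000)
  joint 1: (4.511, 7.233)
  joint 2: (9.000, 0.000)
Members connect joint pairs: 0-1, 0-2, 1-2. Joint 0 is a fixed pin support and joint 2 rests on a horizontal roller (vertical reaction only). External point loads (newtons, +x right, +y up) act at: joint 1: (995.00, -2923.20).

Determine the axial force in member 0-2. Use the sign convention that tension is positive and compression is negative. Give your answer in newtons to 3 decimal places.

1405.611

N=3 nodes, M=3 members, R=3 reactions → 2N=6, M+R=6
member 0 (0-1): L=8.5244, (cx,cy)=(0.5292,0.8485)
member 1 (0-2): L=9.0000, (cx,cy)=(1.0000,0.0000)
member 2 (1-2): L=8.5128, (cx,cy)=(0.5273,-0.8497)
solve A·x = −loads:
  F[0-1] = -775.9277 N (compression)
  F[0-2] = +1405.6107 N (tension)
  F[1-2] = -2665.5499 N (compression)
  Rx@0 = -995.0000 N
  Ry@0 = +658.3789 N
  Ry@2 = +2264.8211 N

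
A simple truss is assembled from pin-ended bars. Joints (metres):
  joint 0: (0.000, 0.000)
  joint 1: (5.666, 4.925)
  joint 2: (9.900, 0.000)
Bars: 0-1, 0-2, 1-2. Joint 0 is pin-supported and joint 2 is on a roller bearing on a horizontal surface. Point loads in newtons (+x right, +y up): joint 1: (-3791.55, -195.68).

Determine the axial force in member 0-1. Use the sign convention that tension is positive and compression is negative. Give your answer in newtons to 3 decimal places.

N=3 nodes, M=3 members, R=3 reactions → 2N=6, M+R=6
member 0 (0-1): L=7.5073, (cx,cy)=(0.7547,0.6560)
member 1 (0-2): L=9.9000, (cx,cy)=(1.0000,0.0000)
member 2 (1-2): L=6.4948, (cx,cy)=(0.6519,-0.7583)
solve A·x = −loads:
  F[0-1] = -3002.7396 N (compression)
  F[0-2] = -1525.2787 N (compression)
  F[1-2] = +2339.7200 N (tension)
  Rx@0 = +3791.5500 N
  Ry@0 = +1969.8882 N
  Ry@2 = -1774.2082 N

-3002.740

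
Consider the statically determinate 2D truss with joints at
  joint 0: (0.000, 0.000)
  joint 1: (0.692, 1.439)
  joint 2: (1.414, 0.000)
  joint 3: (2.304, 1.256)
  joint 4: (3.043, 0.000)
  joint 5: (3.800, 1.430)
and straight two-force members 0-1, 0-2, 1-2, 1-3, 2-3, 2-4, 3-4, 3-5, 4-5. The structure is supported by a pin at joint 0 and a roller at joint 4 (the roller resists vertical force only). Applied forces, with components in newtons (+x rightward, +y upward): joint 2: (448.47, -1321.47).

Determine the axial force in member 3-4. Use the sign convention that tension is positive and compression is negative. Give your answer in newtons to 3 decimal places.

N=6 nodes, M=9 members, R=3 reactions → 2N=12, M+R=12
member 0 (0-1): L=1.5967, (cx,cy)=(0.4334,0.9012)
member 1 (0-2): L=1.4140, (cx,cy)=(1.0000,0.0000)
member 2 (1-2): L=1.6100, (cx,cy)=(0.4485,-0.8938)
member 3 (1-3): L=1.6224, (cx,cy)=(0.9936,-0.1128)
member 4 (2-3): L=1.5394, (cx,cy)=(0.5782,0.8159)
member 5 (2-4): L=1.6290, (cx,cy)=(1.0000,0.0000)
member 6 (3-4): L=1.4573, (cx,cy)=(0.5071,-0.8619)
member 7 (3-5): L=1.5061, (cx,cy)=(0.9933,0.1155)
member 8 (4-5): L=1.6180, (cx,cy)=(0.4679,0.8838)
solve A·x = −loads:
  F[0-1] = -784.9652 N (compression)
  F[0-2] = +788.6602 N (tension)
  F[1-2] = +885.0903 N (tension)
  F[1-3] = -741.8483 N (compression)
  F[2-3] = +650.0272 N (tension)
  F[2-4] = +361.2930 N (tension)
  F[3-4] = -712.4548 N (compression)
  F[3-5] = +0.0000 N (tension)
  F[4-5] = -0.0000 N (compression)
  Rx@0 = -448.4700 N
  Ry@0 = +707.4185 N
  Ry@4 = +614.0515 N

-712.455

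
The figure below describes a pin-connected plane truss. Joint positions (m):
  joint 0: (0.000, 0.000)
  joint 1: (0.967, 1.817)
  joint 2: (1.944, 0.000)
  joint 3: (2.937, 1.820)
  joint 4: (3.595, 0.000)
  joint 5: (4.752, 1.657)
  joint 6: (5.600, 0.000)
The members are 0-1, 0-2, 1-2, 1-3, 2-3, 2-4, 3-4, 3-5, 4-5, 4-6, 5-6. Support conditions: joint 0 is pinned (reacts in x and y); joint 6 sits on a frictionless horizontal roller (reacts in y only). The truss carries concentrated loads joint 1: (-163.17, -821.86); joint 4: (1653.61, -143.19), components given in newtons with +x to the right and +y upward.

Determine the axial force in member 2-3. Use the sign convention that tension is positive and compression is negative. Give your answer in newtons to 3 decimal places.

N=7 nodes, M=11 members, R=3 reactions → 2N=14, M+R=14
member 0 (0-1): L=2.0583, (cx,cy)=(0.4698,0.8828)
member 1 (0-2): L=1.9440, (cx,cy)=(1.0000,0.0000)
member 2 (1-2): L=2.0630, (cx,cy)=(0.4736,-0.8808)
member 3 (1-3): L=1.9700, (cx,cy)=(1.0000,0.0015)
member 4 (2-3): L=2.0733, (cx,cy)=(0.4790,0.8778)
member 5 (2-4): L=1.6510, (cx,cy)=(1.0000,0.0000)
member 6 (3-4): L=1.9353, (cx,cy)=(0.3400,-0.9404)
member 7 (3-5): L=1.8223, (cx,cy)=(0.9960,-0.0894)
member 8 (4-5): L=2.0210, (cx,cy)=(0.5725,0.8199)
member 9 (4-6): L=2.0050, (cx,cy)=(1.0000,0.0000)
member 10 (5-6): L=1.8614, (cx,cy)=(0.4556,-0.8902)
solve A·x = −loads:
  F[0-1] = -888.2866 N (compression)
  F[0-2] = +1907.7627 N (tension)
  F[1-2] = -43.2171 N (compression)
  F[1-3] = -233.6862 N (compression)
  F[2-3] = +43.3604 N (tension)
  F[2-4] = +1866.5283 N (tension)
  F[3-4] = -20.4267 N (compression)
  F[3-5] = -206.8022 N (compression)
  F[4-5] = +198.0713 N (tension)
  F[4-6] = +92.5777 N (tension)
  F[5-6] = -203.2107 N (compression)
  Rx@0 = -1490.4400 N
  Ry@0 = +784.1524 N
  Ry@6 = +180.8976 N

43.360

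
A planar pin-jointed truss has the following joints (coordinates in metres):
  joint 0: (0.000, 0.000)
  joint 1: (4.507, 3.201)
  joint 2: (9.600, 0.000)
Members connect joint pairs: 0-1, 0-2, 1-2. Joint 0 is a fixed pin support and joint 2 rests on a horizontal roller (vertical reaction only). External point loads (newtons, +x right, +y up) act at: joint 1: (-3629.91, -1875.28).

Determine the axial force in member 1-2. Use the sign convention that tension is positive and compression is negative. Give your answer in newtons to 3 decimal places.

620.038

N=3 nodes, M=3 members, R=3 reactions → 2N=6, M+R=6
member 0 (0-1): L=5.5281, (cx,cy)=(0.8153,0.5790)
member 1 (0-2): L=9.6000, (cx,cy)=(1.0000,0.0000)
member 2 (1-2): L=6.0154, (cx,cy)=(0.8467,-0.5321)
solve A·x = −loads:
  F[0-1] = -3808.3745 N (compression)
  F[0-2] = -524.9612 N (compression)
  F[1-2] = +620.0377 N (tension)
  Rx@0 = +3629.9100 N
  Ry@0 = +2205.2232 N
  Ry@2 = -329.9432 N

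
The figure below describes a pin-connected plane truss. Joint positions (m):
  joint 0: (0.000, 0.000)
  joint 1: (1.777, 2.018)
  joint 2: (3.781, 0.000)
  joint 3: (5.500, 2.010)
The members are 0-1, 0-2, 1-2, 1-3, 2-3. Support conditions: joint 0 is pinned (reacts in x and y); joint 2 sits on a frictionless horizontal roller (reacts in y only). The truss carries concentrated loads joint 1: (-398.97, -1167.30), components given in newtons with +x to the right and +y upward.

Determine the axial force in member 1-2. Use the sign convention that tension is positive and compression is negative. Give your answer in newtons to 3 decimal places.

N=4 nodes, M=5 members, R=3 reactions → 2N=8, M+R=8
member 0 (0-1): L=2.6889, (cx,cy)=(0.6609,0.7505)
member 1 (0-2): L=3.7810, (cx,cy)=(1.0000,0.0000)
member 2 (1-2): L=2.8440, (cx,cy)=(0.7046,-0.7096)
member 3 (1-3): L=3.7230, (cx,cy)=(1.0000,-0.0021)
member 4 (2-3): L=2.6448, (cx,cy)=(0.6500,0.7600)
solve A·x = −loads:
  F[0-1] = -1108.1011 N (compression)
  F[0-2] = +333.3419 N (tension)
  F[1-2] = -473.0662 N (compression)
  F[1-3] = +0.0000 N (tension)
  F[2-3] = -0.0000 N (compression)
  Rx@0 = +398.9700 N
  Ry@0 = +831.6294 N
  Ry@2 = +335.6706 N

-473.066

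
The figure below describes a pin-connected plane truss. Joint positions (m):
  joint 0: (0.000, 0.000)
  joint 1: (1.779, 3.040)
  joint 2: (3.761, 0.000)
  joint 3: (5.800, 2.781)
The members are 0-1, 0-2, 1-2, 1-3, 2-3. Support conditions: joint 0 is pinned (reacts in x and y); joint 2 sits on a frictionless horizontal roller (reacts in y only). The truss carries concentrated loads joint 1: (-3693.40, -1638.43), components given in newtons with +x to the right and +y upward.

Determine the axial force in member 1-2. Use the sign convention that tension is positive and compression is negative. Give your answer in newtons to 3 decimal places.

N=4 nodes, M=5 members, R=3 reactions → 2N=8, M+R=8
member 0 (0-1): L=3.5223, (cx,cy)=(0.5051,0.8631)
member 1 (0-2): L=3.7610, (cx,cy)=(1.0000,0.0000)
member 2 (1-2): L=3.6290, (cx,cy)=(0.5462,-0.8377)
member 3 (1-3): L=4.0293, (cx,cy)=(0.9979,-0.0643)
member 4 (2-3): L=3.4484, (cx,cy)=(0.5913,0.8065)
solve A·x = −loads:
  F[0-1] = -4459.3791 N (compression)
  F[0-2] = -1441.0974 N (compression)
  F[1-2] = +2638.6472 N (tension)
  F[1-3] = -0.0000 N (compression)
  F[2-3] = +0.0000 N (tension)
  Rx@0 = +3693.4000 N
  Ry@0 = +3848.7913 N
  Ry@2 = -2210.3613 N

2638.647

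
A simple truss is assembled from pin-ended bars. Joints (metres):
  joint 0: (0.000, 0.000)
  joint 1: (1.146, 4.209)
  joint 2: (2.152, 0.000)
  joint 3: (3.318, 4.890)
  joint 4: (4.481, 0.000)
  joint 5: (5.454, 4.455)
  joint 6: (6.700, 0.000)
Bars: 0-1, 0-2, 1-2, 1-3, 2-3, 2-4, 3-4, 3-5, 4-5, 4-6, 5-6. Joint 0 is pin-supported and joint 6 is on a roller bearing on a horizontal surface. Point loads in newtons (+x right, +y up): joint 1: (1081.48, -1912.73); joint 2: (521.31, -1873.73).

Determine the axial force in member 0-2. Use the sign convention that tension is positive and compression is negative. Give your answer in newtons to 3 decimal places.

N=7 nodes, M=11 members, R=3 reactions → 2N=14, M+R=14
member 0 (0-1): L=4.3622, (cx,cy)=(0.2627,0.9649)
member 1 (0-2): L=2.1520, (cx,cy)=(1.0000,0.0000)
member 2 (1-2): L=4.3276, (cx,cy)=(0.2325,-0.9726)
member 3 (1-3): L=2.2763, (cx,cy)=(0.9542,0.2992)
member 4 (2-3): L=5.0271, (cx,cy)=(0.2319,0.9727)
member 5 (2-4): L=2.3290, (cx,cy)=(1.0000,0.0000)
member 6 (3-4): L=5.0264, (cx,cy)=(0.2314,-0.9729)
member 7 (3-5): L=2.1798, (cx,cy)=(0.9799,-0.1996)
member 8 (4-5): L=4.5600, (cx,cy)=(0.2134,0.9770)
member 9 (4-6): L=2.2190, (cx,cy)=(1.0000,0.0000)
member 10 (5-6): L=4.6260, (cx,cy)=(0.2693,-0.9630)
solve A·x = −loads:
  F[0-1] = -2257.3614 N (compression)
  F[0-2] = +2195.8215 N (tension)
  F[1-2] = -248.3793 N (compression)
  F[1-3] = -1694.3779 N (compression)
  F[2-3] = +2174.6080 N (tension)
  F[2-4] = +1112.3867 N (tension)
  F[3-4] = -1492.6919 N (compression)
  F[3-5] = -782.7539 N (compression)
  F[4-5] = +1486.4180 N (tension)
  F[4-6] = +449.8434 N (tension)
  F[5-6] = -1670.1118 N (compression)
  Rx@0 = -1602.7900 N
  Ry@0 = +2178.0712 N
  Ry@6 = +1608.3888 N

2195.822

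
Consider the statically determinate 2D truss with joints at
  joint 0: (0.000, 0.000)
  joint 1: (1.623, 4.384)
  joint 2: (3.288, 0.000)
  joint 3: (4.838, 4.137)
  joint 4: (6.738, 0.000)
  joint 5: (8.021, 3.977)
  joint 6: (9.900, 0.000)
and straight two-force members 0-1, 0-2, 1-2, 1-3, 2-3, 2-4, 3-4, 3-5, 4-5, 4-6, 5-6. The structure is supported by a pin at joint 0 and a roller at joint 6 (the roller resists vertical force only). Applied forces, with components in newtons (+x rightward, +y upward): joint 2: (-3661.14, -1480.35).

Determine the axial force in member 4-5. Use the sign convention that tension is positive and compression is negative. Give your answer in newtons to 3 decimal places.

N=7 nodes, M=11 members, R=3 reactions → 2N=14, M+R=14
member 0 (0-1): L=4.6748, (cx,cy)=(0.3472,0.9378)
member 1 (0-2): L=3.2880, (cx,cy)=(1.0000,0.0000)
member 2 (1-2): L=4.6895, (cx,cy)=(0.3550,-0.9348)
member 3 (1-3): L=3.2245, (cx,cy)=(0.9971,-0.0766)
member 4 (2-3): L=4.4178, (cx,cy)=(0.3509,0.9364)
member 5 (2-4): L=3.4500, (cx,cy)=(1.0000,0.0000)
member 6 (3-4): L=4.5524, (cx,cy)=(0.4174,-0.9087)
member 7 (3-5): L=3.1870, (cx,cy)=(0.9987,-0.0502)
member 8 (4-5): L=4.1788, (cx,cy)=(0.3070,0.9517)
member 9 (4-6): L=3.1620, (cx,cy)=(1.0000,0.0000)
member 10 (5-6): L=4.3985, (cx,cy)=(0.4272,-0.9042)
solve A·x = −loads:
  F[0-1] = -1054.2725 N (compression)
  F[0-2] = -3295.1156 N (compression)
  F[1-2] = +1120.3692 N (tension)
  F[1-3] = -766.0582 N (compression)
  F[2-3] = +462.3663 N (tension)
  F[2-4] = +601.5859 N (tension)
  F[3-4] = -519.7511 N (compression)
  F[3-5] = -385.1493 N (compression)
  F[4-5] = +496.2896 N (tension)
  F[4-6] = +232.2909 N (tension)
  F[5-6] = -543.7686 N (compression)
  Rx@0 = +3661.1400 N
  Ry@0 = +988.6944 N
  Ry@6 = +491.6556 N

496.290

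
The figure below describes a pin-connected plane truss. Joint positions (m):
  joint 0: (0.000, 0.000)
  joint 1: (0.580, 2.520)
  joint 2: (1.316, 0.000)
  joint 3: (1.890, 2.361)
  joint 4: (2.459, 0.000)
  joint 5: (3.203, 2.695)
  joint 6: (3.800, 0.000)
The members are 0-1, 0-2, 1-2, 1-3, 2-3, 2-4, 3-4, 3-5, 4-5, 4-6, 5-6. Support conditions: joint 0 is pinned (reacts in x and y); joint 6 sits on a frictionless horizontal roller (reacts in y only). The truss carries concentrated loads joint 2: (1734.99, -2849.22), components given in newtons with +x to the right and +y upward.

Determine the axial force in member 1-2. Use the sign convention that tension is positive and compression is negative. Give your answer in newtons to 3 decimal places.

2067.805

N=7 nodes, M=11 members, R=3 reactions → 2N=14, M+R=14
member 0 (0-1): L=2.5859, (cx,cy)=(0.2243,0.9745)
member 1 (0-2): L=1.3160, (cx,cy)=(1.0000,0.0000)
member 2 (1-2): L=2.6253, (cx,cy)=(0.2804,-0.9599)
member 3 (1-3): L=1.3196, (cx,cy)=(0.9927,-0.1205)
member 4 (2-3): L=2.4298, (cx,cy)=(0.2362,0.9717)
member 5 (2-4): L=1.1430, (cx,cy)=(1.0000,0.0000)
member 6 (3-4): L=2.4286, (cx,cy)=(0.2343,-0.9722)
member 7 (3-5): L=1.3548, (cx,cy)=(0.9691,0.2465)
member 8 (4-5): L=2.7958, (cx,cy)=(0.2661,0.9639)
member 9 (4-6): L=1.3410, (cx,cy)=(1.0000,0.0000)
member 10 (5-6): L=2.7603, (cx,cy)=(0.2163,-0.9763)
solve A·x = −loads:
  F[0-1] = -1911.1845 N (compression)
  F[0-2] = +2163.6584 N (tension)
  F[1-2] = +2067.8053 N (tension)
  F[1-3] = -1015.7801 N (compression)
  F[2-3] = +889.5159 N (tension)
  F[2-4] = +798.2440 N (tension)
  F[3-4] = -1153.1563 N (compression)
  F[3-5] = -544.8866 N (compression)
  F[4-5] = +1162.9950 N (tension)
  F[4-6] = +218.5817 N (tension)
  F[5-6] = -1010.6502 N (compression)
  Rx@0 = -1734.9900 N
  Ry@0 = +1862.4901 N
  Ry@6 = +986.7299 N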